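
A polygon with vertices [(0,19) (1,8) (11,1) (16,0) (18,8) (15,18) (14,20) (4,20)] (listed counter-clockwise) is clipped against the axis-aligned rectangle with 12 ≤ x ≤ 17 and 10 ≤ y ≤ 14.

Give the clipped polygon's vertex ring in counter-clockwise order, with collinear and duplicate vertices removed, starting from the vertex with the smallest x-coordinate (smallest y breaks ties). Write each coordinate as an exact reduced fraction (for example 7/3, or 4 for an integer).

Clipped polygon: [(12,10) (17,10) (17,34/3) (81/5,14) (12,14)]

1. After x ≥ 12: [(12,4/5) (16,0) (18,8) (15,18) (14,20) (12,20)]
2. After x ≤ 17: [(12,4/5) (16,0) (17,4) (17,34/3) (15,18) (14,20) (12,20)]
3. After y ≥ 10: [(12,10) (17,10) (17,34/3) (15,18) (14,20) (12,20)]
4. After y ≤ 14: [(12,14) (12,10) (17,10) (17,34/3) (81/5,14)]
5. Canonical ring: [(12,10) (17,10) (17,34/3) (81/5,14) (12,14)]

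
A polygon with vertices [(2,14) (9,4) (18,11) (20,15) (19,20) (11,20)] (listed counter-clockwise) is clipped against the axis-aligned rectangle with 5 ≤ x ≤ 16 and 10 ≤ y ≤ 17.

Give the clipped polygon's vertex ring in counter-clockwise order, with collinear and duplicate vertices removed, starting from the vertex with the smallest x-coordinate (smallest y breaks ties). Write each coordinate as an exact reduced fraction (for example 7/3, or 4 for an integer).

1. After x ≥ 5: [(5,16) (5,68/7) (9,4) (18,11) (20,15) (19,20) (11,20)]
2. After x ≤ 16: [(5,16) (5,68/7) (9,4) (16,85/9) (16,20) (11,20)]
3. After y ≥ 10: [(5,16) (5,10) (16,10) (16,20) (11,20)]
4. After y ≤ 17: [(13/2,17) (5,16) (5,10) (16,10) (16,17)]
5. Canonical ring: [(5,10) (16,10) (16,17) (13/2,17) (5,16)]

Clipped polygon: [(5,10) (16,10) (16,17) (13/2,17) (5,16)]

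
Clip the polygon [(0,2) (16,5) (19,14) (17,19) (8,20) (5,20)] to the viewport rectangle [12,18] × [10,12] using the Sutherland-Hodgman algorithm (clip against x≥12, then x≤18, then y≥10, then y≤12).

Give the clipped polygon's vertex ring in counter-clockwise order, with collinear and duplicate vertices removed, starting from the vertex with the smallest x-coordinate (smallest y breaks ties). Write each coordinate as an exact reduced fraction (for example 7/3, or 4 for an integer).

Clipped polygon: [(12,10) (53/3,10) (18,11) (18,12) (12,12)]

1. After x ≥ 12: [(12,17/4) (16,5) (19,14) (17,19) (12,176/9)]
2. After x ≤ 18: [(12,17/4) (16,5) (18,11) (18,33/2) (17,19) (12,176/9)]
3. After y ≥ 10: [(12,10) (53/3,10) (18,11) (18,33/2) (17,19) (12,176/9)]
4. After y ≤ 12: [(12,12) (12,10) (53/3,10) (18,11) (18,12)]
5. Canonical ring: [(12,10) (53/3,10) (18,11) (18,12) (12,12)]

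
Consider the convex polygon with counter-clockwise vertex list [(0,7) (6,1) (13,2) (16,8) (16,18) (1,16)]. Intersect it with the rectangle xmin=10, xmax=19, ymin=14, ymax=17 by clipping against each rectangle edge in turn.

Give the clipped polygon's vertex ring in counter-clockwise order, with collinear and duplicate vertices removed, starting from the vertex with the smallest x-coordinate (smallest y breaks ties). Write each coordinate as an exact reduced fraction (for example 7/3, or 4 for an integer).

1. After x ≥ 10: [(10,11/7) (13,2) (16,8) (16,18) (10,86/5)]
2. After x ≤ 19: [(10,11/7) (13,2) (16,8) (16,18) (10,86/5)]
3. After y ≥ 14: [(10,14) (16,14) (16,18) (10,86/5)]
4. After y ≤ 17: [(10,17) (10,14) (16,14) (16,17)]
5. Canonical ring: [(10,14) (16,14) (16,17) (10,17)]

Clipped polygon: [(10,14) (16,14) (16,17) (10,17)]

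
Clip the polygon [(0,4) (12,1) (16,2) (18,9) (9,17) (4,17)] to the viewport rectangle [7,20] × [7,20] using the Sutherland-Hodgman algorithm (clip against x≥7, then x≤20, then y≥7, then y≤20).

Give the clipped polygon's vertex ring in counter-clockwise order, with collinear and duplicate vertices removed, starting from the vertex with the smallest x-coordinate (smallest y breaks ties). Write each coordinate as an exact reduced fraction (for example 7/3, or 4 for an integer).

Clipped polygon: [(7,7) (122/7,7) (18,9) (9,17) (7,17)]

1. After x ≥ 7: [(7,9/4) (12,1) (16,2) (18,9) (9,17) (7,17)]
2. After x ≤ 20: [(7,9/4) (12,1) (16,2) (18,9) (9,17) (7,17)]
3. After y ≥ 7: [(7,7) (122/7,7) (18,9) (9,17) (7,17)]
4. After y ≤ 20: [(7,7) (122/7,7) (18,9) (9,17) (7,17)]
5. Canonical ring: [(7,7) (122/7,7) (18,9) (9,17) (7,17)]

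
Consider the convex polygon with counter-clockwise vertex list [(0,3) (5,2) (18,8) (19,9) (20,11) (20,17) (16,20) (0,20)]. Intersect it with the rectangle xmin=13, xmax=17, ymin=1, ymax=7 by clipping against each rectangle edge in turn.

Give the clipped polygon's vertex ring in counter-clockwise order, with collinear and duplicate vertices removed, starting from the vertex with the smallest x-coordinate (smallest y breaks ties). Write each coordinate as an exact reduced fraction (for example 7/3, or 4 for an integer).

1. After x ≥ 13: [(13,74/13) (18,8) (19,9) (20,11) (20,17) (16,20) (13,20)]
2. After x ≤ 17: [(13,74/13) (17,98/13) (17,77/4) (16,20) (13,20)]
3. After y ≥ 1: [(13,74/13) (17,98/13) (17,77/4) (16,20) (13,20)]
4. After y ≤ 7: [(13,7) (13,74/13) (95/6,7)]
5. Canonical ring: [(13,74/13) (95/6,7) (13,7)]

Clipped polygon: [(13,74/13) (95/6,7) (13,7)]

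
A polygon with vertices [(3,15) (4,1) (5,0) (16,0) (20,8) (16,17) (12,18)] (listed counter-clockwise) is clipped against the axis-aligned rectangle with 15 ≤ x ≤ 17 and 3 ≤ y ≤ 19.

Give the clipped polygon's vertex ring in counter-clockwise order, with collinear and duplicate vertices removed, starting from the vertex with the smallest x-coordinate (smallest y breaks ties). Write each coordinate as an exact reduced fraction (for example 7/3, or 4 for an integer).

1. After x ≥ 15: [(15,0) (16,0) (20,8) (16,17) (15,69/4)]
2. After x ≤ 17: [(15,0) (16,0) (17,2) (17,59/4) (16,17) (15,69/4)]
3. After y ≥ 3: [(15,3) (17,3) (17,59/4) (16,17) (15,69/4)]
4. After y ≤ 19: [(15,3) (17,3) (17,59/4) (16,17) (15,69/4)]
5. Canonical ring: [(15,3) (17,3) (17,59/4) (16,17) (15,69/4)]

Clipped polygon: [(15,3) (17,3) (17,59/4) (16,17) (15,69/4)]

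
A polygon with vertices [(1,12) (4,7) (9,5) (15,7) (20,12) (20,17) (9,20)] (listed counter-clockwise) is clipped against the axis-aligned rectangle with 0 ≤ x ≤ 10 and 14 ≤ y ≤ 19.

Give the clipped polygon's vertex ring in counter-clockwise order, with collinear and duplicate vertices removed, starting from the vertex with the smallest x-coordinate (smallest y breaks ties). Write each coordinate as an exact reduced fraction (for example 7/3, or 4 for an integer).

1. After x ≥ 0: [(1,12) (4,7) (9,5) (15,7) (20,12) (20,17) (9,20)]
2. After x ≤ 10: [(1,12) (4,7) (9,5) (10,16/3) (10,217/11) (9,20)]
3. After y ≥ 14: [(3,14) (10,14) (10,217/11) (9,20)]
4. After y ≤ 19: [(8,19) (3,14) (10,14) (10,19)]
5. Canonical ring: [(3,14) (10,14) (10,19) (8,19)]

Clipped polygon: [(3,14) (10,14) (10,19) (8,19)]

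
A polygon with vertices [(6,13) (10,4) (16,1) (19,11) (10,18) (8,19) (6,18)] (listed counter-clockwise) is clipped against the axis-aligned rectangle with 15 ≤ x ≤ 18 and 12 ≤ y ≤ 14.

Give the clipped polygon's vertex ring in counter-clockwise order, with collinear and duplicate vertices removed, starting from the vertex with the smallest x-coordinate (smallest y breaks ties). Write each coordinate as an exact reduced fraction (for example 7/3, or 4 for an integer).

Clipped polygon: [(15,12) (124/7,12) (106/7,14) (15,14)]

1. After x ≥ 15: [(15,3/2) (16,1) (19,11) (15,127/9)]
2. After x ≤ 18: [(15,3/2) (16,1) (18,23/3) (18,106/9) (15,127/9)]
3. After y ≥ 12: [(15,12) (124/7,12) (15,127/9)]
4. After y ≤ 14: [(15,14) (15,12) (124/7,12) (106/7,14)]
5. Canonical ring: [(15,12) (124/7,12) (106/7,14) (15,14)]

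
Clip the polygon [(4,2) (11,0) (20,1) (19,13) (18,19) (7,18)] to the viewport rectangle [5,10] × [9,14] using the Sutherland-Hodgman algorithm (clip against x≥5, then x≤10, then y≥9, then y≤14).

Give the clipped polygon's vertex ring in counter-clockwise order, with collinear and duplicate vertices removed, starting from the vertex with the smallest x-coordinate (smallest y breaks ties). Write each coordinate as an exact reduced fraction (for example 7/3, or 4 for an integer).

1. After x ≥ 5: [(5,22/3) (5,12/7) (11,0) (20,1) (19,13) (18,19) (7,18)]
2. After x ≤ 10: [(5,22/3) (5,12/7) (10,2/7) (10,201/11) (7,18)]
3. After y ≥ 9: [(85/16,9) (10,9) (10,201/11) (7,18)]
4. After y ≤ 14: [(25/4,14) (85/16,9) (10,9) (10,14)]
5. Canonical ring: [(85/16,9) (10,9) (10,14) (25/4,14)]

Clipped polygon: [(85/16,9) (10,9) (10,14) (25/4,14)]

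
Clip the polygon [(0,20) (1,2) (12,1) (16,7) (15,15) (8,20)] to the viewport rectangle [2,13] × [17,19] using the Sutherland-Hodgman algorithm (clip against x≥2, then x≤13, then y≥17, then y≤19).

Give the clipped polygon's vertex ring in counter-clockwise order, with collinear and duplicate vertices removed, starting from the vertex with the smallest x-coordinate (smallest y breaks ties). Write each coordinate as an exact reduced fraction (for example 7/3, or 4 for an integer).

1. After x ≥ 2: [(2,20) (2,21/11) (12,1) (16,7) (15,15) (8,20)]
2. After x ≤ 13: [(2,20) (2,21/11) (12,1) (13,5/2) (13,115/7) (8,20)]
3. After y ≥ 17: [(2,20) (2,17) (61/5,17) (8,20)]
4. After y ≤ 19: [(2,19) (2,17) (61/5,17) (47/5,19)]
5. Canonical ring: [(2,17) (61/5,17) (47/5,19) (2,19)]

Clipped polygon: [(2,17) (61/5,17) (47/5,19) (2,19)]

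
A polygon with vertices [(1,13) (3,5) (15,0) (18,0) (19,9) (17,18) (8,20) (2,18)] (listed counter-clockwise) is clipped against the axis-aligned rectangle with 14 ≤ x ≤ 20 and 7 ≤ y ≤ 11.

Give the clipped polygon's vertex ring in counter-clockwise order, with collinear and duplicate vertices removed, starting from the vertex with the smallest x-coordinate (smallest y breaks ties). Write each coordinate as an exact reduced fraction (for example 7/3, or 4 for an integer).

Clipped polygon: [(14,7) (169/9,7) (19,9) (167/9,11) (14,11)]

1. After x ≥ 14: [(14,5/12) (15,0) (18,0) (19,9) (17,18) (14,56/3)]
2. After x ≤ 20: [(14,5/12) (15,0) (18,0) (19,9) (17,18) (14,56/3)]
3. After y ≥ 7: [(14,7) (169/9,7) (19,9) (17,18) (14,56/3)]
4. After y ≤ 11: [(14,11) (14,7) (169/9,7) (19,9) (167/9,11)]
5. Canonical ring: [(14,7) (169/9,7) (19,9) (167/9,11) (14,11)]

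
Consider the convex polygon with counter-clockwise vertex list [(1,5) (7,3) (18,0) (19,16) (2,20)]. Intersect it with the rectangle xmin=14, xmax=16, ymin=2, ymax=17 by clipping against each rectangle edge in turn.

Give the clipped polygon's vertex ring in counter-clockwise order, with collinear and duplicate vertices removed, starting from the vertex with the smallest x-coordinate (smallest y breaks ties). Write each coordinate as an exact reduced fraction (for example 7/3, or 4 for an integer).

Clipped polygon: [(14,2) (16,2) (16,284/17) (59/4,17) (14,17)]

1. After x ≥ 14: [(14,12/11) (18,0) (19,16) (14,292/17)]
2. After x ≤ 16: [(14,12/11) (16,6/11) (16,284/17) (14,292/17)]
3. After y ≥ 2: [(14,2) (16,2) (16,284/17) (14,292/17)]
4. After y ≤ 17: [(14,17) (14,2) (16,2) (16,284/17) (59/4,17)]
5. Canonical ring: [(14,2) (16,2) (16,284/17) (59/4,17) (14,17)]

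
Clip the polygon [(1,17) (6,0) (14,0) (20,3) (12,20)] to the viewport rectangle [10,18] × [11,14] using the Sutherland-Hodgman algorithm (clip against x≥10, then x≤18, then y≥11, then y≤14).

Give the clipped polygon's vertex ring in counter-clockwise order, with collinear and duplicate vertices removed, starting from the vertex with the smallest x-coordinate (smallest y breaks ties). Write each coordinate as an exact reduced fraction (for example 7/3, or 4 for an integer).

1. After x ≥ 10: [(10,214/11) (10,0) (14,0) (20,3) (12,20)]
2. After x ≤ 18: [(10,214/11) (10,0) (14,0) (18,2) (18,29/4) (12,20)]
3. After y ≥ 11: [(10,214/11) (10,11) (276/17,11) (12,20)]
4. After y ≤ 14: [(10,14) (10,11) (276/17,11) (252/17,14)]
5. Canonical ring: [(10,11) (276/17,11) (252/17,14) (10,14)]

Clipped polygon: [(10,11) (276/17,11) (252/17,14) (10,14)]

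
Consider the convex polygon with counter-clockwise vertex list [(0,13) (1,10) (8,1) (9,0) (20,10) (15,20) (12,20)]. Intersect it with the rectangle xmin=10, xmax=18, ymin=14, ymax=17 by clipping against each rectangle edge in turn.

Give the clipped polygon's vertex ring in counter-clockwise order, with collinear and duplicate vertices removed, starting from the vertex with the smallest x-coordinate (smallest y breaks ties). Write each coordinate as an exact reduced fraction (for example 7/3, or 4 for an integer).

1. After x ≥ 10: [(10,113/6) (10,10/11) (20,10) (15,20) (12,20)]
2. After x ≤ 18: [(10,113/6) (10,10/11) (18,90/11) (18,14) (15,20) (12,20)]
3. After y ≥ 14: [(10,113/6) (10,14) (18,14) (18,14) (15,20) (12,20)]
4. After y ≤ 17: [(10,17) (10,14) (18,14) (18,14) (33/2,17)]
5. Canonical ring: [(10,14) (18,14) (33/2,17) (10,17)]

Clipped polygon: [(10,14) (18,14) (33/2,17) (10,17)]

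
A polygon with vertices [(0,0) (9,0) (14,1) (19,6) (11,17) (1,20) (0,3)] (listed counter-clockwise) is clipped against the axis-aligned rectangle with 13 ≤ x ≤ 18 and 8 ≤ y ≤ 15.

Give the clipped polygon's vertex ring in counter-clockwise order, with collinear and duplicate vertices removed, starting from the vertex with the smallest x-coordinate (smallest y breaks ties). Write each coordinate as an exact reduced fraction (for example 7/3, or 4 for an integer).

1. After x ≥ 13: [(13,4/5) (14,1) (19,6) (13,57/4)]
2. After x ≤ 18: [(13,4/5) (14,1) (18,5) (18,59/8) (13,57/4)]
3. After y ≥ 8: [(13,8) (193/11,8) (13,57/4)]
4. After y ≤ 15: [(13,8) (193/11,8) (13,57/4)]
5. Canonical ring: [(13,8) (193/11,8) (13,57/4)]

Clipped polygon: [(13,8) (193/11,8) (13,57/4)]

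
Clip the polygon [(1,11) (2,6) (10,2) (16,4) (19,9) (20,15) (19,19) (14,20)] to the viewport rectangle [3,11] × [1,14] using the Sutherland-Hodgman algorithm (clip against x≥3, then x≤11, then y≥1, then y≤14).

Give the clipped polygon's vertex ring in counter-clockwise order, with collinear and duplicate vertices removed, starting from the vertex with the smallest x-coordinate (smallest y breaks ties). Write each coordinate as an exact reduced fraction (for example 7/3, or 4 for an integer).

Clipped polygon: [(3,11/2) (10,2) (11,7/3) (11,14) (16/3,14) (3,161/13)]

1. After x ≥ 3: [(3,161/13) (3,11/2) (10,2) (16,4) (19,9) (20,15) (19,19) (14,20)]
2. After x ≤ 11: [(11,233/13) (3,161/13) (3,11/2) (10,2) (11,7/3)]
3. After y ≥ 1: [(11,233/13) (3,161/13) (3,11/2) (10,2) (11,7/3)]
4. After y ≤ 14: [(11,14) (16/3,14) (3,161/13) (3,11/2) (10,2) (11,7/3)]
5. Canonical ring: [(3,11/2) (10,2) (11,7/3) (11,14) (16/3,14) (3,161/13)]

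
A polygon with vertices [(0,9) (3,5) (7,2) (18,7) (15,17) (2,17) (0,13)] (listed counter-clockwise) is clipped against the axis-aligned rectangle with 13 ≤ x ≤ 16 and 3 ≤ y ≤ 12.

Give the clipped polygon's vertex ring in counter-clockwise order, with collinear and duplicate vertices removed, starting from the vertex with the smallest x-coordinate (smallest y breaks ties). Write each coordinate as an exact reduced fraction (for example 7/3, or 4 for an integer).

Clipped polygon: [(13,52/11) (16,67/11) (16,12) (13,12)]

1. After x ≥ 13: [(13,52/11) (18,7) (15,17) (13,17)]
2. After x ≤ 16: [(13,52/11) (16,67/11) (16,41/3) (15,17) (13,17)]
3. After y ≥ 3: [(13,52/11) (16,67/11) (16,41/3) (15,17) (13,17)]
4. After y ≤ 12: [(13,12) (13,52/11) (16,67/11) (16,12)]
5. Canonical ring: [(13,52/11) (16,67/11) (16,12) (13,12)]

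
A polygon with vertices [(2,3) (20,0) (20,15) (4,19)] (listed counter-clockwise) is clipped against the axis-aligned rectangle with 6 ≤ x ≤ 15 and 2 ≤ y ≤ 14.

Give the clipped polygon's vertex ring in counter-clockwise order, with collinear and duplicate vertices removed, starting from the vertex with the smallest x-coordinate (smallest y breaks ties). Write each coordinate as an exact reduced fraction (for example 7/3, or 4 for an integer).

Clipped polygon: [(6,7/3) (8,2) (15,2) (15,14) (6,14)]

1. After x ≥ 6: [(6,7/3) (20,0) (20,15) (6,37/2)]
2. After x ≤ 15: [(6,7/3) (15,5/6) (15,65/4) (6,37/2)]
3. After y ≥ 2: [(6,7/3) (8,2) (15,2) (15,65/4) (6,37/2)]
4. After y ≤ 14: [(6,14) (6,7/3) (8,2) (15,2) (15,14)]
5. Canonical ring: [(6,7/3) (8,2) (15,2) (15,14) (6,14)]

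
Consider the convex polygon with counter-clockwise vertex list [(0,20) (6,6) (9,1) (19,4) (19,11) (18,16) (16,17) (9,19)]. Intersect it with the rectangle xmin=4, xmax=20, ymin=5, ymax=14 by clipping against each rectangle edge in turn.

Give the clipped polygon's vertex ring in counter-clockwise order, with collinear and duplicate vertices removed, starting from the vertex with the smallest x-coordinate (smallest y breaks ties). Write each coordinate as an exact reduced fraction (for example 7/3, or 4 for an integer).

Clipped polygon: [(4,32/3) (6,6) (33/5,5) (19,5) (19,11) (92/5,14) (4,14)]

1. After x ≥ 4: [(4,176/9) (4,32/3) (6,6) (9,1) (19,4) (19,11) (18,16) (16,17) (9,19)]
2. After x ≤ 20: [(4,176/9) (4,32/3) (6,6) (9,1) (19,4) (19,11) (18,16) (16,17) (9,19)]
3. After y ≥ 5: [(4,176/9) (4,32/3) (6,6) (33/5,5) (19,5) (19,11) (18,16) (16,17) (9,19)]
4. After y ≤ 14: [(4,14) (4,32/3) (6,6) (33/5,5) (19,5) (19,11) (92/5,14)]
5. Canonical ring: [(4,32/3) (6,6) (33/5,5) (19,5) (19,11) (92/5,14) (4,14)]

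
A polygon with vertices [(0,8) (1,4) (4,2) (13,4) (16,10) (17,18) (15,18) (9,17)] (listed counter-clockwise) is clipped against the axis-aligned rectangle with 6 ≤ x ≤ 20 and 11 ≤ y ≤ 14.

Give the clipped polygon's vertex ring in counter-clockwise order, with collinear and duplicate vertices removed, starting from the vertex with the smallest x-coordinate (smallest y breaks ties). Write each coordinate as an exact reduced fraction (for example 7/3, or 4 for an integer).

1. After x ≥ 6: [(6,14) (6,22/9) (13,4) (16,10) (17,18) (15,18) (9,17)]
2. After x ≤ 20: [(6,14) (6,22/9) (13,4) (16,10) (17,18) (15,18) (9,17)]
3. After y ≥ 11: [(6,14) (6,11) (129/8,11) (17,18) (15,18) (9,17)]
4. After y ≤ 14: [(6,14) (6,14) (6,11) (129/8,11) (33/2,14)]
5. Canonical ring: [(6,11) (129/8,11) (33/2,14) (6,14)]

Clipped polygon: [(6,11) (129/8,11) (33/2,14) (6,14)]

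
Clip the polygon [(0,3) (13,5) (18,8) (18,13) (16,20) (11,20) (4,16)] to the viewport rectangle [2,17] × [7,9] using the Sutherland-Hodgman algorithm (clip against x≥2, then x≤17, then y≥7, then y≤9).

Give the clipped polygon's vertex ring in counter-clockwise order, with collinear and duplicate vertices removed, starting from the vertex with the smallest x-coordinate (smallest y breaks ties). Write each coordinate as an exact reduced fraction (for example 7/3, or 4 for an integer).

Clipped polygon: [(2,7) (49/3,7) (17,37/5) (17,9) (2,9)]

1. After x ≥ 2: [(2,19/2) (2,43/13) (13,5) (18,8) (18,13) (16,20) (11,20) (4,16)]
2. After x ≤ 17: [(2,19/2) (2,43/13) (13,5) (17,37/5) (17,33/2) (16,20) (11,20) (4,16)]
3. After y ≥ 7: [(2,19/2) (2,7) (49/3,7) (17,37/5) (17,33/2) (16,20) (11,20) (4,16)]
4. After y ≤ 9: [(2,9) (2,7) (49/3,7) (17,37/5) (17,9)]
5. Canonical ring: [(2,7) (49/3,7) (17,37/5) (17,9) (2,9)]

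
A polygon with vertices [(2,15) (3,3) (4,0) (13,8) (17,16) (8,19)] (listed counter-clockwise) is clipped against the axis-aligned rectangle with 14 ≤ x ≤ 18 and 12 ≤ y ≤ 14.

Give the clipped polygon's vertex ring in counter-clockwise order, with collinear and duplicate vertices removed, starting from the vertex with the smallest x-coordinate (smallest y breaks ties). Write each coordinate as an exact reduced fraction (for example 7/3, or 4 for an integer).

1. After x ≥ 14: [(14,10) (17,16) (14,17)]
2. After x ≤ 18: [(14,10) (17,16) (14,17)]
3. After y ≥ 12: [(14,12) (15,12) (17,16) (14,17)]
4. After y ≤ 14: [(14,14) (14,12) (15,12) (16,14)]
5. Canonical ring: [(14,12) (15,12) (16,14) (14,14)]

Clipped polygon: [(14,12) (15,12) (16,14) (14,14)]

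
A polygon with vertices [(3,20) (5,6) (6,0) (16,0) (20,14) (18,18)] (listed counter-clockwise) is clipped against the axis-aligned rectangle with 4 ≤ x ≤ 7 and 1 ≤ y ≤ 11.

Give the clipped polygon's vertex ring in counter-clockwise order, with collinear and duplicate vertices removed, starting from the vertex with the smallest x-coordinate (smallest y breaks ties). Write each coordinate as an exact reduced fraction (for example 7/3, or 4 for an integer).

Clipped polygon: [(30/7,11) (5,6) (35/6,1) (7,1) (7,11)]

1. After x ≥ 4: [(4,298/15) (4,13) (5,6) (6,0) (16,0) (20,14) (18,18)]
2. After x ≤ 7: [(7,292/15) (4,298/15) (4,13) (5,6) (6,0) (7,0)]
3. After y ≥ 1: [(7,1) (7,292/15) (4,298/15) (4,13) (5,6) (35/6,1)]
4. After y ≤ 11: [(7,1) (7,11) (30/7,11) (5,6) (35/6,1)]
5. Canonical ring: [(30/7,11) (5,6) (35/6,1) (7,1) (7,11)]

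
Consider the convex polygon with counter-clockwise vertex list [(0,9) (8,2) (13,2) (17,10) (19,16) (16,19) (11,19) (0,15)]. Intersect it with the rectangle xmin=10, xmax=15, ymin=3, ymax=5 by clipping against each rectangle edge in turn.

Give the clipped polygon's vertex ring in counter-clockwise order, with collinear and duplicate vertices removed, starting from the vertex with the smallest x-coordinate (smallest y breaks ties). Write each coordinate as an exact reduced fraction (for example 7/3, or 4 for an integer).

1. After x ≥ 10: [(10,2) (13,2) (17,10) (19,16) (16,19) (11,19) (10,205/11)]
2. After x ≤ 15: [(10,2) (13,2) (15,6) (15,19) (11,19) (10,205/11)]
3. After y ≥ 3: [(10,3) (27/2,3) (15,6) (15,19) (11,19) (10,205/11)]
4. After y ≤ 5: [(10,5) (10,3) (27/2,3) (29/2,5)]
5. Canonical ring: [(10,3) (27/2,3) (29/2,5) (10,5)]

Clipped polygon: [(10,3) (27/2,3) (29/2,5) (10,5)]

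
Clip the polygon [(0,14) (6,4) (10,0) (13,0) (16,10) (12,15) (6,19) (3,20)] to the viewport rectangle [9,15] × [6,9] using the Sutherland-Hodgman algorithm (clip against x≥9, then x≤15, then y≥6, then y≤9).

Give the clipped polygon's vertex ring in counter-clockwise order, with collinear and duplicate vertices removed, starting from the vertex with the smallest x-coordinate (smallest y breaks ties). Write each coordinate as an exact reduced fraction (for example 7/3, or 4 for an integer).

1. After x ≥ 9: [(9,1) (10,0) (13,0) (16,10) (12,15) (9,17)]
2. After x ≤ 15: [(9,1) (10,0) (13,0) (15,20/3) (15,45/4) (12,15) (9,17)]
3. After y ≥ 6: [(9,6) (74/5,6) (15,20/3) (15,45/4) (12,15) (9,17)]
4. After y ≤ 9: [(9,9) (9,6) (74/5,6) (15,20/3) (15,9)]
5. Canonical ring: [(9,6) (74/5,6) (15,20/3) (15,9) (9,9)]

Clipped polygon: [(9,6) (74/5,6) (15,20/3) (15,9) (9,9)]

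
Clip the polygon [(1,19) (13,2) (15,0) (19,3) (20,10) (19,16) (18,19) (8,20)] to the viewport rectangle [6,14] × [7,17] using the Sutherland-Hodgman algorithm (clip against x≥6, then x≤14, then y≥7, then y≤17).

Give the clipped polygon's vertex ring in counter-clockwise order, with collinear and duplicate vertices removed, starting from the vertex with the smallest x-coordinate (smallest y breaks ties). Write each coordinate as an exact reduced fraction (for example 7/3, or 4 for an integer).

Clipped polygon: [(6,143/12) (161/17,7) (14,7) (14,17) (6,17)]

1. After x ≥ 6: [(6,138/7) (6,143/12) (13,2) (15,0) (19,3) (20,10) (19,16) (18,19) (8,20)]
2. After x ≤ 14: [(6,138/7) (6,143/12) (13,2) (14,1) (14,97/5) (8,20)]
3. After y ≥ 7: [(6,138/7) (6,143/12) (161/17,7) (14,7) (14,97/5) (8,20)]
4. After y ≤ 17: [(6,17) (6,143/12) (161/17,7) (14,7) (14,17)]
5. Canonical ring: [(6,143/12) (161/17,7) (14,7) (14,17) (6,17)]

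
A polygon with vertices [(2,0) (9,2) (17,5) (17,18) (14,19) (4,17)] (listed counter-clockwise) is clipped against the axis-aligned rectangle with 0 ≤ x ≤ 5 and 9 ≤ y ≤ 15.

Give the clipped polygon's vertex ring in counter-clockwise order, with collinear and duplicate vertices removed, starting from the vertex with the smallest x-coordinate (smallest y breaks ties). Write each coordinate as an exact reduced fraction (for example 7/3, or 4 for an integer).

Clipped polygon: [(52/17,9) (5,9) (5,15) (64/17,15)]

1. After x ≥ 0: [(2,0) (9,2) (17,5) (17,18) (14,19) (4,17)]
2. After x ≤ 5: [(2,0) (5,6/7) (5,86/5) (4,17)]
3. After y ≥ 9: [(52/17,9) (5,9) (5,86/5) (4,17)]
4. After y ≤ 15: [(64/17,15) (52/17,9) (5,9) (5,15)]
5. Canonical ring: [(52/17,9) (5,9) (5,15) (64/17,15)]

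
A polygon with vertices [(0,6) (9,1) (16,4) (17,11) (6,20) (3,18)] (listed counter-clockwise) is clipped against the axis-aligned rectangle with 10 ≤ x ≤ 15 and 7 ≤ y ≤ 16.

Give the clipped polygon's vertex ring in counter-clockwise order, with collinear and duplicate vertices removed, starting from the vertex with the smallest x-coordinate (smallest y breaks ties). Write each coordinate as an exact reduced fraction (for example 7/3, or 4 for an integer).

Clipped polygon: [(10,7) (15,7) (15,139/11) (98/9,16) (10,16)]

1. After x ≥ 10: [(10,10/7) (16,4) (17,11) (10,184/11)]
2. After x ≤ 15: [(10,10/7) (15,25/7) (15,139/11) (10,184/11)]
3. After y ≥ 7: [(10,7) (15,7) (15,139/11) (10,184/11)]
4. After y ≤ 16: [(10,16) (10,7) (15,7) (15,139/11) (98/9,16)]
5. Canonical ring: [(10,7) (15,7) (15,139/11) (98/9,16) (10,16)]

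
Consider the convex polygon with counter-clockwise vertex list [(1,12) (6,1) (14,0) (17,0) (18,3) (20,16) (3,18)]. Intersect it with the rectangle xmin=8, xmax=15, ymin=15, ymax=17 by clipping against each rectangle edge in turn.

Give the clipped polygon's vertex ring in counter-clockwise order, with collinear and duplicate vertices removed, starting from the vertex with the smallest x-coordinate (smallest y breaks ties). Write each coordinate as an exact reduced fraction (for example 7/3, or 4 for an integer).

1. After x ≥ 8: [(8,3/4) (14,0) (17,0) (18,3) (20,16) (8,296/17)]
2. After x ≤ 15: [(8,3/4) (14,0) (15,0) (15,282/17) (8,296/17)]
3. After y ≥ 15: [(8,15) (15,15) (15,282/17) (8,296/17)]
4. After y ≤ 17: [(8,17) (8,15) (15,15) (15,282/17) (23/2,17)]
5. Canonical ring: [(8,15) (15,15) (15,282/17) (23/2,17) (8,17)]

Clipped polygon: [(8,15) (15,15) (15,282/17) (23/2,17) (8,17)]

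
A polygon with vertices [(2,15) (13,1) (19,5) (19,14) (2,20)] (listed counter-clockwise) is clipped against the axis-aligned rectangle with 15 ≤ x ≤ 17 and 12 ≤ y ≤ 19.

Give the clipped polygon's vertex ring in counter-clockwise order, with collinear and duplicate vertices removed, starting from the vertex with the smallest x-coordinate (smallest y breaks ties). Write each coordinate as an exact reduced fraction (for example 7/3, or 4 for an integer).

Clipped polygon: [(15,12) (17,12) (17,250/17) (15,262/17)]

1. After x ≥ 15: [(15,7/3) (19,5) (19,14) (15,262/17)]
2. After x ≤ 17: [(15,7/3) (17,11/3) (17,250/17) (15,262/17)]
3. After y ≥ 12: [(15,12) (17,12) (17,250/17) (15,262/17)]
4. After y ≤ 19: [(15,12) (17,12) (17,250/17) (15,262/17)]
5. Canonical ring: [(15,12) (17,12) (17,250/17) (15,262/17)]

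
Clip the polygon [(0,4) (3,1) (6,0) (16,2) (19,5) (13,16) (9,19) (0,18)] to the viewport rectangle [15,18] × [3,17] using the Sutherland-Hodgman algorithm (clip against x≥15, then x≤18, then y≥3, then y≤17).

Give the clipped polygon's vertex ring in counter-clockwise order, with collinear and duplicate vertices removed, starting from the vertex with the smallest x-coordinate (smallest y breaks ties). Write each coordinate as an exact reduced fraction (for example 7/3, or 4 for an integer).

Clipped polygon: [(15,3) (17,3) (18,4) (18,41/6) (15,37/3)]

1. After x ≥ 15: [(15,9/5) (16,2) (19,5) (15,37/3)]
2. After x ≤ 18: [(15,9/5) (16,2) (18,4) (18,41/6) (15,37/3)]
3. After y ≥ 3: [(15,3) (17,3) (18,4) (18,41/6) (15,37/3)]
4. After y ≤ 17: [(15,3) (17,3) (18,4) (18,41/6) (15,37/3)]
5. Canonical ring: [(15,3) (17,3) (18,4) (18,41/6) (15,37/3)]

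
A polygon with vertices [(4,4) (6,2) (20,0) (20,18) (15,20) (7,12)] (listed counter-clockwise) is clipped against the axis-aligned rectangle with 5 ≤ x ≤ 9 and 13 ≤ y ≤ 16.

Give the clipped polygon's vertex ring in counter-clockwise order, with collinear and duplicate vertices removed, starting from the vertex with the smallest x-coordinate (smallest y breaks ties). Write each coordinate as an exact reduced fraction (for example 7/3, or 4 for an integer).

Clipped polygon: [(8,13) (9,13) (9,14)]

1. After x ≥ 5: [(5,20/3) (5,3) (6,2) (20,0) (20,18) (15,20) (7,12)]
2. After x ≤ 9: [(5,20/3) (5,3) (6,2) (9,11/7) (9,14) (7,12)]
3. After y ≥ 13: [(9,13) (9,14) (8,13)]
4. After y ≤ 16: [(9,13) (9,14) (8,13)]
5. Canonical ring: [(8,13) (9,13) (9,14)]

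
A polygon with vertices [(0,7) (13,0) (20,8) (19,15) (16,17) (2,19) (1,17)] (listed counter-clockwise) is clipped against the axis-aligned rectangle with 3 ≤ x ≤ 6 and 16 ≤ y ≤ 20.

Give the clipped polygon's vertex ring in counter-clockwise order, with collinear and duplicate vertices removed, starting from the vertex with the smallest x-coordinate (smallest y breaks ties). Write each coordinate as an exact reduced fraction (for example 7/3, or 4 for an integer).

1. After x ≥ 3: [(3,70/13) (13,0) (20,8) (19,15) (16,17) (3,132/7)]
2. After x ≤ 6: [(3,70/13) (6,49/13) (6,129/7) (3,132/7)]
3. After y ≥ 16: [(3,16) (6,16) (6,129/7) (3,132/7)]
4. After y ≤ 20: [(3,16) (6,16) (6,129/7) (3,132/7)]
5. Canonical ring: [(3,16) (6,16) (6,129/7) (3,132/7)]

Clipped polygon: [(3,16) (6,16) (6,129/7) (3,132/7)]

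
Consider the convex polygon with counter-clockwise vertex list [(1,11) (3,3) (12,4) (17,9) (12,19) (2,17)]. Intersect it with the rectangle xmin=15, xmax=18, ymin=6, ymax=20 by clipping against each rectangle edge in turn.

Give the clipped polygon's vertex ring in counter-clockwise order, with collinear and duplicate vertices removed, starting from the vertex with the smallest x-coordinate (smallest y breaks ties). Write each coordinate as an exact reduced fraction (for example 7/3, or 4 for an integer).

1. After x ≥ 15: [(15,7) (17,9) (15,13)]
2. After x ≤ 18: [(15,7) (17,9) (15,13)]
3. After y ≥ 6: [(15,7) (17,9) (15,13)]
4. After y ≤ 20: [(15,7) (17,9) (15,13)]
5. Canonical ring: [(15,7) (17,9) (15,13)]

Clipped polygon: [(15,7) (17,9) (15,13)]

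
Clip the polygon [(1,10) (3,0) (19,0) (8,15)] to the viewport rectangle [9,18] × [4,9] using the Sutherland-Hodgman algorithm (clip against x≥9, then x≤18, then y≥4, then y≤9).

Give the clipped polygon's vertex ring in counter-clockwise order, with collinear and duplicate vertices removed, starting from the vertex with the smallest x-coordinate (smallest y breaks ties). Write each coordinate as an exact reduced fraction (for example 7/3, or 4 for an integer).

1. After x ≥ 9: [(9,0) (19,0) (9,150/11)]
2. After x ≤ 18: [(9,0) (18,0) (18,15/11) (9,150/11)]
3. After y ≥ 4: [(9,4) (241/15,4) (9,150/11)]
4. After y ≤ 9: [(9,9) (9,4) (241/15,4) (62/5,9)]
5. Canonical ring: [(9,4) (241/15,4) (62/5,9) (9,9)]

Clipped polygon: [(9,4) (241/15,4) (62/5,9) (9,9)]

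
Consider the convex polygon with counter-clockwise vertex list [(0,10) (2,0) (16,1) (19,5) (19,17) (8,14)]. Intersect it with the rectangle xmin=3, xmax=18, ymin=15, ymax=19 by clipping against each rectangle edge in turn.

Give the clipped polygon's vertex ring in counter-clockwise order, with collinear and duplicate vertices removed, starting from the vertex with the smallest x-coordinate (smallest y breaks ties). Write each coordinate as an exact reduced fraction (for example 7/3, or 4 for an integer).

1. After x ≥ 3: [(3,23/2) (3,1/14) (16,1) (19,5) (19,17) (8,14)]
2. After x ≤ 18: [(3,23/2) (3,1/14) (16,1) (18,11/3) (18,184/11) (8,14)]
3. After y ≥ 15: [(18,15) (18,184/11) (35/3,15)]
4. After y ≤ 19: [(18,15) (18,184/11) (35/3,15)]
5. Canonical ring: [(35/3,15) (18,15) (18,184/11)]

Clipped polygon: [(35/3,15) (18,15) (18,184/11)]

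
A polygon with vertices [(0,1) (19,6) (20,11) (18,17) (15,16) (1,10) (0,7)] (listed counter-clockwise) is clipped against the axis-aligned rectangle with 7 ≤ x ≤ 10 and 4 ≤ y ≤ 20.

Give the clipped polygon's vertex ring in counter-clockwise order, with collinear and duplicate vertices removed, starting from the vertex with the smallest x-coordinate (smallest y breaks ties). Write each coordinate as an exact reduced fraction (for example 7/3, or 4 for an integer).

1. After x ≥ 7: [(7,54/19) (19,6) (20,11) (18,17) (15,16) (7,88/7)]
2. After x ≤ 10: [(7,54/19) (10,69/19) (10,97/7) (7,88/7)]
3. After y ≥ 4: [(7,4) (10,4) (10,97/7) (7,88/7)]
4. After y ≤ 20: [(7,4) (10,4) (10,97/7) (7,88/7)]
5. Canonical ring: [(7,4) (10,4) (10,97/7) (7,88/7)]

Clipped polygon: [(7,4) (10,4) (10,97/7) (7,88/7)]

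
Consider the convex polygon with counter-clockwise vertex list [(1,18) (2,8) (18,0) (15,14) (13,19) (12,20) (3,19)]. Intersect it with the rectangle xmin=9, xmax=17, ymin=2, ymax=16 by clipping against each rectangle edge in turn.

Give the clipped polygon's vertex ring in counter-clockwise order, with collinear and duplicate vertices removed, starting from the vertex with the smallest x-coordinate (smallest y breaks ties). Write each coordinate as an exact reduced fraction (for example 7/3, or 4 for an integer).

1. After x ≥ 9: [(9,9/2) (18,0) (15,14) (13,19) (12,20) (9,59/3)]
2. After x ≤ 17: [(9,9/2) (17,1/2) (17,14/3) (15,14) (13,19) (12,20) (9,59/3)]
3. After y ≥ 2: [(9,9/2) (14,2) (17,2) (17,14/3) (15,14) (13,19) (12,20) (9,59/3)]
4. After y ≤ 16: [(9,16) (9,9/2) (14,2) (17,2) (17,14/3) (15,14) (71/5,16)]
5. Canonical ring: [(9,9/2) (14,2) (17,2) (17,14/3) (15,14) (71/5,16) (9,16)]

Clipped polygon: [(9,9/2) (14,2) (17,2) (17,14/3) (15,14) (71/5,16) (9,16)]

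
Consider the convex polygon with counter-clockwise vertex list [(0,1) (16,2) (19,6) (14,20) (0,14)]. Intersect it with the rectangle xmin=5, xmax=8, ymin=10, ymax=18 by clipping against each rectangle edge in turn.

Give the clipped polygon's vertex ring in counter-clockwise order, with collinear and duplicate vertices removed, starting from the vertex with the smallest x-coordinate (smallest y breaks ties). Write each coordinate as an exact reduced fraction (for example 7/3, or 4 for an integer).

Clipped polygon: [(5,10) (8,10) (8,122/7) (5,113/7)]

1. After x ≥ 5: [(5,21/16) (16,2) (19,6) (14,20) (5,113/7)]
2. After x ≤ 8: [(5,21/16) (8,3/2) (8,122/7) (5,113/7)]
3. After y ≥ 10: [(5,10) (8,10) (8,122/7) (5,113/7)]
4. After y ≤ 18: [(5,10) (8,10) (8,122/7) (5,113/7)]
5. Canonical ring: [(5,10) (8,10) (8,122/7) (5,113/7)]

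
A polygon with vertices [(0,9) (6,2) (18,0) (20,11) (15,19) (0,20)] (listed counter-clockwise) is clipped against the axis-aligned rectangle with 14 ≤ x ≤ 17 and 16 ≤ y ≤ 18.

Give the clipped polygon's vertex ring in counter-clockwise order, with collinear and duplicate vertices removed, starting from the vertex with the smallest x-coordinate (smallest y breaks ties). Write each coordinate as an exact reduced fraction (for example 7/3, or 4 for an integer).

Clipped polygon: [(14,16) (135/8,16) (125/8,18) (14,18)]

1. After x ≥ 14: [(14,2/3) (18,0) (20,11) (15,19) (14,286/15)]
2. After x ≤ 17: [(14,2/3) (17,1/6) (17,79/5) (15,19) (14,286/15)]
3. After y ≥ 16: [(14,16) (135/8,16) (15,19) (14,286/15)]
4. After y ≤ 18: [(14,18) (14,16) (135/8,16) (125/8,18)]
5. Canonical ring: [(14,16) (135/8,16) (125/8,18) (14,18)]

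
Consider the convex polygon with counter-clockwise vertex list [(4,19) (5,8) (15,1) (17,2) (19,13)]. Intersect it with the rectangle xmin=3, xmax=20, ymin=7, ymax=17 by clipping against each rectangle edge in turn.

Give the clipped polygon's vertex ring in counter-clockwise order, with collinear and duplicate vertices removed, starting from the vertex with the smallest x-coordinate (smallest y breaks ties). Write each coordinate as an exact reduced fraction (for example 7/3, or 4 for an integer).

1. After x ≥ 3: [(4,19) (5,8) (15,1) (17,2) (19,13)]
2. After x ≤ 20: [(4,19) (5,8) (15,1) (17,2) (19,13)]
3. After y ≥ 7: [(4,19) (5,8) (45/7,7) (197/11,7) (19,13)]
4. After y ≤ 17: [(9,17) (46/11,17) (5,8) (45/7,7) (197/11,7) (19,13)]
5. Canonical ring: [(46/11,17) (5,8) (45/7,7) (197/11,7) (19,13) (9,17)]

Clipped polygon: [(46/11,17) (5,8) (45/7,7) (197/11,7) (19,13) (9,17)]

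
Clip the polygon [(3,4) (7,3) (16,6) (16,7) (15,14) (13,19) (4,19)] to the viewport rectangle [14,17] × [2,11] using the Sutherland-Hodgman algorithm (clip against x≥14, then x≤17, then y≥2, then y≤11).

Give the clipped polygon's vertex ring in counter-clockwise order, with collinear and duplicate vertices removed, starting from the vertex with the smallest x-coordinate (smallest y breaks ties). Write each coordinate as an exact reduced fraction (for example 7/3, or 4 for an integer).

1. After x ≥ 14: [(14,16/3) (16,6) (16,7) (15,14) (14,33/2)]
2. After x ≤ 17: [(14,16/3) (16,6) (16,7) (15,14) (14,33/2)]
3. After y ≥ 2: [(14,16/3) (16,6) (16,7) (15,14) (14,33/2)]
4. After y ≤ 11: [(14,11) (14,16/3) (16,6) (16,7) (108/7,11)]
5. Canonical ring: [(14,16/3) (16,6) (16,7) (108/7,11) (14,11)]

Clipped polygon: [(14,16/3) (16,6) (16,7) (108/7,11) (14,11)]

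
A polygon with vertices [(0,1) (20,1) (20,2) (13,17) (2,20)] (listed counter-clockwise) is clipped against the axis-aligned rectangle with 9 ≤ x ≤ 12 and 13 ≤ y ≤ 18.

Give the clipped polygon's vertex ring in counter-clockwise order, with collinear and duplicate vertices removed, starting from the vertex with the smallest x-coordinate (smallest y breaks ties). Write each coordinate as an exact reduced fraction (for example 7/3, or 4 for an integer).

1. After x ≥ 9: [(9,1) (20,1) (20,2) (13,17) (9,199/11)]
2. After x ≤ 12: [(9,1) (12,1) (12,190/11) (9,199/11)]
3. After y ≥ 13: [(9,13) (12,13) (12,190/11) (9,199/11)]
4. After y ≤ 18: [(9,18) (9,13) (12,13) (12,190/11) (28/3,18)]
5. Canonical ring: [(9,13) (12,13) (12,190/11) (28/3,18) (9,18)]

Clipped polygon: [(9,13) (12,13) (12,190/11) (28/3,18) (9,18)]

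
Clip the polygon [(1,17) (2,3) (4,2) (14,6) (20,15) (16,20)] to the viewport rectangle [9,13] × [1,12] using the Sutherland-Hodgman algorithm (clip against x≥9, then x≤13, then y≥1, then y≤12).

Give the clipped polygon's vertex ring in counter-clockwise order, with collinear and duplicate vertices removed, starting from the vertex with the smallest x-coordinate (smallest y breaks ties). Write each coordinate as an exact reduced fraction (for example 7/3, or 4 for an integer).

Clipped polygon: [(9,4) (13,28/5) (13,12) (9,12)]

1. After x ≥ 9: [(9,93/5) (9,4) (14,6) (20,15) (16,20)]
2. After x ≤ 13: [(13,97/5) (9,93/5) (9,4) (13,28/5)]
3. After y ≥ 1: [(13,97/5) (9,93/5) (9,4) (13,28/5)]
4. After y ≤ 12: [(13,12) (9,12) (9,4) (13,28/5)]
5. Canonical ring: [(9,4) (13,28/5) (13,12) (9,12)]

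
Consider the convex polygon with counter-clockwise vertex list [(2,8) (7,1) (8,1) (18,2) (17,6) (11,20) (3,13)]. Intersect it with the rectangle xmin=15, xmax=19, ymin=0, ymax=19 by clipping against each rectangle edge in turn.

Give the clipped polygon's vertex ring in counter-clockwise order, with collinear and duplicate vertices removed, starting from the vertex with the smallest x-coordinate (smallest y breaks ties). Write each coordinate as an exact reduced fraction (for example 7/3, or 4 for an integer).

1. After x ≥ 15: [(15,17/10) (18,2) (17,6) (15,32/3)]
2. After x ≤ 19: [(15,17/10) (18,2) (17,6) (15,32/3)]
3. After y ≥ 0: [(15,17/10) (18,2) (17,6) (15,32/3)]
4. After y ≤ 19: [(15,17/10) (18,2) (17,6) (15,32/3)]
5. Canonical ring: [(15,17/10) (18,2) (17,6) (15,32/3)]

Clipped polygon: [(15,17/10) (18,2) (17,6) (15,32/3)]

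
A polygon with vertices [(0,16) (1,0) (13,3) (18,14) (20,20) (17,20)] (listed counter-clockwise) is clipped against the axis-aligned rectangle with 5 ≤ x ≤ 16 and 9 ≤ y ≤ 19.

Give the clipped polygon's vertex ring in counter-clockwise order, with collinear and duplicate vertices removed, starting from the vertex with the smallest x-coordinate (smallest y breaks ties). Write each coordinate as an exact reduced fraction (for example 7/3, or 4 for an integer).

1. After x ≥ 5: [(5,292/17) (5,1) (13,3) (18,14) (20,20) (17,20)]
2. After x ≤ 16: [(16,336/17) (5,292/17) (5,1) (13,3) (16,48/5)]
3. After y ≥ 9: [(16,336/17) (5,292/17) (5,9) (173/11,9) (16,48/5)]
4. After y ≤ 19: [(16,19) (51/4,19) (5,292/17) (5,9) (173/11,9) (16,48/5)]
5. Canonical ring: [(5,9) (173/11,9) (16,48/5) (16,19) (51/4,19) (5,292/17)]

Clipped polygon: [(5,9) (173/11,9) (16,48/5) (16,19) (51/4,19) (5,292/17)]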